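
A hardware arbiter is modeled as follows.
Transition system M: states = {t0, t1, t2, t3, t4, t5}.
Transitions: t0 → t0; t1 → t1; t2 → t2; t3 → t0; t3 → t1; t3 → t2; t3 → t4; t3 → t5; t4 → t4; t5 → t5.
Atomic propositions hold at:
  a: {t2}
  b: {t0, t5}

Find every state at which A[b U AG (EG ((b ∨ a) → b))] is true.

Sat(b ∨ a) = {t0, t2, t5}
Sat((b ∨ a) → b) = {t0, t1, t3, t4, t5}
EG ((b ∨ a) → b): greatest fixpoint, start Z0 = {t0, t1, t3, t4, t5}, keep only states in Sat with some successor in Z. Already a fixed point.
Sat(EG ((b ∨ a) → b)) = {t0, t1, t3, t4, t5}
AG (EG ((b ∨ a) → b)): greatest fixpoint, start Z0 = {t0, t1, t3, t4, t5}, keep only states in Sat with every successor in Z. Z1 = {t0, t1, t4, t5}; fixed.
Sat(AG (EG ((b ∨ a) → b))) = {t0, t1, t4, t5}
A[b U AG (EG ((b ∨ a) → b))]: least fixpoint, start Z0 = Sat(AG (EG ((b ∨ a) → b))) = {t0, t1, t4, t5}, add states in Sat(b) with every successor in Z. Already a fixed point.
Sat(A[b U AG (EG ((b ∨ a) → b))]) = {t0, t1, t4, t5}

{t0, t1, t4, t5}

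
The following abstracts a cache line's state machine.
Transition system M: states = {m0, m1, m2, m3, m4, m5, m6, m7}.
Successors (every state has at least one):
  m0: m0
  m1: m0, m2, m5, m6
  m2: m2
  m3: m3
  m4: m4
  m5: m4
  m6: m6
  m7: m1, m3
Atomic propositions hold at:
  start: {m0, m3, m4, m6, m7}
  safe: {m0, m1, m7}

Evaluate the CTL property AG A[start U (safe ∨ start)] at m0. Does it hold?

Yes

Sat(safe ∨ start) = {m0, m1, m3, m4, m6, m7}
A[start U (safe ∨ start)]: least fixpoint, start Z0 = Sat((safe ∨ start)) = {m0, m1, m3, m4, m6, m7}, add states in Sat(start) with every successor in Z. Already a fixed point.
Sat(A[start U (safe ∨ start)]) = {m0, m1, m3, m4, m6, m7}
AG A[start U (safe ∨ start)]: greatest fixpoint, start Z0 = {m0, m1, m3, m4, m6, m7}, keep only states in Sat with every successor in Z. Z1 = {m0, m3, m4, m6, m7}; Z2 = {m0, m3, m4, m6}; fixed.
Sat(AG A[start U (safe ∨ start)]) = {m0, m3, m4, m6}
m0 ∈ Sat(AG A[start U (safe ∨ start)]) = {m0, m3, m4, m6}, so the formula holds at m0.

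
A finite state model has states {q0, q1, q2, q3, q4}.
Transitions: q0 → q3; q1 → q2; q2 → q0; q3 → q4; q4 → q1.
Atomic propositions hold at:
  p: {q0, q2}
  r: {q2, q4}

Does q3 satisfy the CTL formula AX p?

No

Sat(AX p) = {s : every successor in {q0, q2}} = {q1, q2}
q3 ∉ Sat(AX p) = {q1, q2}, so the formula does not hold at q3.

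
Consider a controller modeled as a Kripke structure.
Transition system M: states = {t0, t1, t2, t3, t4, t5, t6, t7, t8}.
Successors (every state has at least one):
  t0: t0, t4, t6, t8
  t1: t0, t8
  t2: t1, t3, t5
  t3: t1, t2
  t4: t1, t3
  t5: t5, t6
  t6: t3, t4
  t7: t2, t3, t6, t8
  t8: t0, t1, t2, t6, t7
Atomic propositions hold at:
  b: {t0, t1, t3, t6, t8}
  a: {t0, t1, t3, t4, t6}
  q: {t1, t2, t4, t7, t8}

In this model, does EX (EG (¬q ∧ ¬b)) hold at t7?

No

Sat(¬q) = {t0, t3, t5, t6}
Sat(¬b) = {t2, t4, t5, t7}
Sat(¬q ∧ ¬b) = {t5}
EG (¬q ∧ ¬b): greatest fixpoint, start Z0 = {t5}, keep only states in Sat with some successor in Z. Already a fixed point.
Sat(EG (¬q ∧ ¬b)) = {t5}
Sat(EX (EG (¬q ∧ ¬b))) = {s : some successor in {t5}} = {t2, t5}
t7 ∉ Sat(EX (EG (¬q ∧ ¬b))) = {t2, t5}, so the formula does not hold at t7.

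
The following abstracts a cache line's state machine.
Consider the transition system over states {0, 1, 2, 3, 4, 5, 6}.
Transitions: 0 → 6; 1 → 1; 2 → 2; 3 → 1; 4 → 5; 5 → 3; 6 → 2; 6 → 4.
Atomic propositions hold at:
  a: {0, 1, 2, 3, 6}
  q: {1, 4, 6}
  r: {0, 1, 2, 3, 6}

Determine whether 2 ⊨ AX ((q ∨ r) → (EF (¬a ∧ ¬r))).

No

Sat(q ∨ r) = {0, 1, 2, 3, 4, 6}
Sat(¬a) = {4, 5}
Sat(¬r) = {4, 5}
Sat(¬a ∧ ¬r) = {4, 5}
EF (¬a ∧ ¬r): least fixpoint, start Z0 = {4, 5}, add states with some successor in Z. Z1 = {4, 5, 6}; Z2 = {0, 4, 5, 6}; fixed.
Sat(EF (¬a ∧ ¬r)) = {0, 4, 5, 6}
Sat((q ∨ r) → (EF (¬a ∧ ¬r))) = {0, 4, 5, 6}
Sat(AX ((q ∨ r) → (EF (¬a ∧ ¬r)))) = {s : every successor in {0, 4, 5, 6}} = {0, 4}
2 ∉ Sat(AX ((q ∨ r) → (EF (¬a ∧ ¬r)))) = {0, 4}, so the formula does not hold at 2.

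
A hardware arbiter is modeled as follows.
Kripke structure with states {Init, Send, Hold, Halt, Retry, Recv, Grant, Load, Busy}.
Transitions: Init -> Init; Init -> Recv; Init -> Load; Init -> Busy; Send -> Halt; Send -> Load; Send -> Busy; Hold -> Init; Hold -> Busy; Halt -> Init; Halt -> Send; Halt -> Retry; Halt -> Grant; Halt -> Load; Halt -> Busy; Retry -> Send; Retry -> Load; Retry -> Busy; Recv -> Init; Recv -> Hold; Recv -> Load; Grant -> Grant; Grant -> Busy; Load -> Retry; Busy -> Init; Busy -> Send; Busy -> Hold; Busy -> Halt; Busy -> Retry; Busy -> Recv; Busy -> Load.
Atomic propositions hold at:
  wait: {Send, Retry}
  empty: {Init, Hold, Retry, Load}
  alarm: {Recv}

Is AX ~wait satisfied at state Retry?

No

Sat(~wait) = {Init, Hold, Halt, Recv, Grant, Load, Busy}
Sat(AX ~wait) = {s : every successor in {Init, Hold, Halt, Recv, Grant, Load, Busy}} = {Init, Send, Hold, Recv, Grant}
Retry ∉ Sat(AX ~wait) = {Init, Send, Hold, Recv, Grant}, so the formula does not hold at Retry.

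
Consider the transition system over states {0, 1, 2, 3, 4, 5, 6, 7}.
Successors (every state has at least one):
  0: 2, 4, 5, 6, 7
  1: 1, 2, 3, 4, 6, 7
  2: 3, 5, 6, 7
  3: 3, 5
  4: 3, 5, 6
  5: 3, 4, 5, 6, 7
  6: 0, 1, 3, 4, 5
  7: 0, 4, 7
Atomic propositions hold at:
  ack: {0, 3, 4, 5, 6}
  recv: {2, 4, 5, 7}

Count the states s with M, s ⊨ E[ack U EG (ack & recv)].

5

Sat(ack & recv) = {4, 5}
EG (ack & recv): greatest fixpoint, start Z0 = {4, 5}, keep only states in Sat with some successor in Z. Already a fixed point.
Sat(EG (ack & recv)) = {4, 5}
E[ack U EG (ack & recv)]: least fixpoint, start Z0 = Sat(EG (ack & recv)) = {4, 5}, add states in Sat(ack) with some successor in Z. Z1 = {0, 3, 4, 5, 6}; fixed.
Sat(E[ack U EG (ack & recv)]) = {0, 3, 4, 5, 6}
|Sat(E[ack U EG (ack & recv)])| = |{0, 3, 4, 5, 6}| = 5.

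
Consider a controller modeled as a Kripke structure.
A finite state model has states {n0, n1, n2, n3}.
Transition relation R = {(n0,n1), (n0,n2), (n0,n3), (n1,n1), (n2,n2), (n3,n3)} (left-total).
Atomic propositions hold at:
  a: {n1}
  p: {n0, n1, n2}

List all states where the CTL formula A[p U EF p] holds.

{n0, n1, n2}

EF p: least fixpoint, start Z0 = {n0, n1, n2}, add states with some successor in Z. Already a fixed point.
Sat(EF p) = {n0, n1, n2}
A[p U EF p]: least fixpoint, start Z0 = Sat(EF p) = {n0, n1, n2}, add states in Sat(p) with every successor in Z. Already a fixed point.
Sat(A[p U EF p]) = {n0, n1, n2}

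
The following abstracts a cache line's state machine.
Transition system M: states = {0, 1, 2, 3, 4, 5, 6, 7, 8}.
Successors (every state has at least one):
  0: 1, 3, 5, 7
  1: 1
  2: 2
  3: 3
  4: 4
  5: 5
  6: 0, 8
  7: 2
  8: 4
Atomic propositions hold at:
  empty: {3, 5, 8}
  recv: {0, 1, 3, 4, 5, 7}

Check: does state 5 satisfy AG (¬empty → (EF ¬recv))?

Yes

Sat(¬empty) = {0, 1, 2, 4, 6, 7}
Sat(¬recv) = {2, 6, 8}
EF ¬recv: least fixpoint, start Z0 = {2, 6, 8}, add states with some successor in Z. Z1 = {2, 6, 7, 8}; Z2 = {0, 2, 6, 7, 8}; fixed.
Sat(EF ¬recv) = {0, 2, 6, 7, 8}
Sat(¬empty → (EF ¬recv)) = {0, 2, 3, 5, 6, 7, 8}
AG (¬empty → (EF ¬recv)): greatest fixpoint, start Z0 = {0, 2, 3, 5, 6, 7, 8}, keep only states in Sat with every successor in Z. Z1 = {2, 3, 5, 6, 7}; Z2 = {2, 3, 5, 7}; fixed.
Sat(AG (¬empty → (EF ¬recv))) = {2, 3, 5, 7}
5 ∈ Sat(AG (¬empty → (EF ¬recv))) = {2, 3, 5, 7}, so the formula holds at 5.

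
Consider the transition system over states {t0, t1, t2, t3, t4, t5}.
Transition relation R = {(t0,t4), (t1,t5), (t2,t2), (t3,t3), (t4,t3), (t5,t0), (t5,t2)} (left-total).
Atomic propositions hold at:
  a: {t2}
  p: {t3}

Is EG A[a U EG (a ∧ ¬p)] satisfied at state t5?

Sat(¬p) = {t0, t1, t2, t4, t5}
Sat(a ∧ ¬p) = {t2}
EG (a ∧ ¬p): greatest fixpoint, start Z0 = {t2}, keep only states in Sat with some successor in Z. Already a fixed point.
Sat(EG (a ∧ ¬p)) = {t2}
A[a U EG (a ∧ ¬p)]: least fixpoint, start Z0 = Sat(EG (a ∧ ¬p)) = {t2}, add states in Sat(a) with every successor in Z. Already a fixed point.
Sat(A[a U EG (a ∧ ¬p)]) = {t2}
EG A[a U EG (a ∧ ¬p)]: greatest fixpoint, start Z0 = {t2}, keep only states in Sat with some successor in Z. Already a fixed point.
Sat(EG A[a U EG (a ∧ ¬p)]) = {t2}
t5 ∉ Sat(EG A[a U EG (a ∧ ¬p)]) = {t2}, so the formula does not hold at t5.

No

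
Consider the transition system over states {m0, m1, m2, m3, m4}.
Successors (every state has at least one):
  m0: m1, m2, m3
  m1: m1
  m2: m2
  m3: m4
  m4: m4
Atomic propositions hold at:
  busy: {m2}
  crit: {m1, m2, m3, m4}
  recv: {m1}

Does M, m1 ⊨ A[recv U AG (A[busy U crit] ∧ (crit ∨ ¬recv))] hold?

A[busy U crit]: least fixpoint, start Z0 = Sat(crit) = {m1, m2, m3, m4}, add states in Sat(busy) with every successor in Z. Already a fixed point.
Sat(A[busy U crit]) = {m1, m2, m3, m4}
Sat(¬recv) = {m0, m2, m3, m4}
Sat(crit ∨ ¬recv) = {m0, m1, m2, m3, m4}
Sat(A[busy U crit] ∧ (crit ∨ ¬recv)) = {m1, m2, m3, m4}
AG (A[busy U crit] ∧ (crit ∨ ¬recv)): greatest fixpoint, start Z0 = {m1, m2, m3, m4}, keep only states in Sat with every successor in Z. Already a fixed point.
Sat(AG (A[busy U crit] ∧ (crit ∨ ¬recv))) = {m1, m2, m3, m4}
A[recv U AG (A[busy U crit] ∧ (crit ∨ ¬recv))]: least fixpoint, start Z0 = Sat(AG (A[busy U crit] ∧ (crit ∨ ¬recv))) = {m1, m2, m3, m4}, add states in Sat(recv) with every successor in Z. Already a fixed point.
Sat(A[recv U AG (A[busy U crit] ∧ (crit ∨ ¬recv))]) = {m1, m2, m3, m4}
m1 ∈ Sat(A[recv U AG (A[busy U crit] ∧ (crit ∨ ¬recv))]) = {m1, m2, m3, m4}, so the formula holds at m1.

Yes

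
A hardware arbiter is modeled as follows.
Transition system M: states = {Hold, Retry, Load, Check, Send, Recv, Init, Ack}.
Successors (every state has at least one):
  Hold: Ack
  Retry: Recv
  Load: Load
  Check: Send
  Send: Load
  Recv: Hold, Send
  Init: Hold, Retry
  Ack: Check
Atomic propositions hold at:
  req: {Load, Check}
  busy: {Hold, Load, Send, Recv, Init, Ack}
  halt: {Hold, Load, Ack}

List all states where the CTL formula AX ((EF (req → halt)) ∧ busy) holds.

Sat(req → halt) = {Hold, Retry, Load, Send, Recv, Init, Ack}
EF (req → halt): least fixpoint, start Z0 = {Hold, Retry, Load, Send, Recv, Init, Ack}, add states with some successor in Z. Z1 = {Hold, Retry, Load, Check, Send, Recv, Init, Ack}; fixed.
Sat(EF (req → halt)) = {Hold, Retry, Load, Check, Send, Recv, Init, Ack}
Sat((EF (req → halt)) ∧ busy) = {Hold, Load, Send, Recv, Init, Ack}
Sat(AX ((EF (req → halt)) ∧ busy)) = {s : every successor in {Hold, Load, Send, Recv, Init, Ack}} = {Hold, Retry, Load, Check, Send, Recv}

{Hold, Retry, Load, Check, Send, Recv}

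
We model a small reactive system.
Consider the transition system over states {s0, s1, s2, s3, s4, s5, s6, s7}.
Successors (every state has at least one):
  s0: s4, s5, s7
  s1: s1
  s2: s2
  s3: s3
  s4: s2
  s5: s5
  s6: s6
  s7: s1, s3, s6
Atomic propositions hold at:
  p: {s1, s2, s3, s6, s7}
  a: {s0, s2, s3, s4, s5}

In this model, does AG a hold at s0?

AG a: greatest fixpoint, start Z0 = {s0, s2, s3, s4, s5}, keep only states in Sat with every successor in Z. Z1 = {s2, s3, s4, s5}; fixed.
Sat(AG a) = {s2, s3, s4, s5}
s0 ∉ Sat(AG a) = {s2, s3, s4, s5}, so the formula does not hold at s0.

No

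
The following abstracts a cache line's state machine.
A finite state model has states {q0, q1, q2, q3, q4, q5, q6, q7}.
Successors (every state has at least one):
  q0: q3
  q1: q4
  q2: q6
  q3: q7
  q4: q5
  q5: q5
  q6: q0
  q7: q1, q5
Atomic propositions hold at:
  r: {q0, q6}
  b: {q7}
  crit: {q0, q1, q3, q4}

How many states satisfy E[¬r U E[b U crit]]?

Sat(¬r) = {q1, q2, q3, q4, q5, q7}
E[b U crit]: least fixpoint, start Z0 = Sat(crit) = {q0, q1, q3, q4}, add states in Sat(b) with some successor in Z. Z1 = {q0, q1, q3, q4, q7}; fixed.
Sat(E[b U crit]) = {q0, q1, q3, q4, q7}
E[¬r U E[b U crit]]: least fixpoint, start Z0 = Sat(E[b U crit]) = {q0, q1, q3, q4, q7}, add states in Sat(¬r) with some successor in Z. Already a fixed point.
Sat(E[¬r U E[b U crit]]) = {q0, q1, q3, q4, q7}
|Sat(E[¬r U E[b U crit]])| = |{q0, q1, q3, q4, q7}| = 5.

5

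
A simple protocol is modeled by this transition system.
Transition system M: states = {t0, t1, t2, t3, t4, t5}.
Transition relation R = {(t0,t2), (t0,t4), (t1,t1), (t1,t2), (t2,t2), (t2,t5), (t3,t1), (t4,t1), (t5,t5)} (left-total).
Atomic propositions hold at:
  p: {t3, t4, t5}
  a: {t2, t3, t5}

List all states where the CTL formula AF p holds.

{t3, t4, t5}

AF p: least fixpoint, start Z0 = {t3, t4, t5}, add states with every successor in Z. Already a fixed point.
Sat(AF p) = {t3, t4, t5}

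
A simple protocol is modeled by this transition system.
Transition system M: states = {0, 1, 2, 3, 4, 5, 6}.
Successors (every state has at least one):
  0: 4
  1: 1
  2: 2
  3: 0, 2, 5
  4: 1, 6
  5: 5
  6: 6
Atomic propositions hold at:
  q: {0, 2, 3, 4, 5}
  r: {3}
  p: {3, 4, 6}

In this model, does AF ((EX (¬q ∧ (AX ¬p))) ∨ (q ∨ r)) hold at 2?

Yes

Sat(¬q) = {1, 6}
Sat(¬p) = {0, 1, 2, 5}
Sat(AX ¬p) = {s : every successor in {0, 1, 2, 5}} = {1, 2, 3, 5}
Sat(¬q ∧ (AX ¬p)) = {1}
Sat(EX (¬q ∧ (AX ¬p))) = {s : some successor in {1}} = {1, 4}
Sat(q ∨ r) = {0, 2, 3, 4, 5}
Sat((EX (¬q ∧ (AX ¬p))) ∨ (q ∨ r)) = {0, 1, 2, 3, 4, 5}
AF ((EX (¬q ∧ (AX ¬p))) ∨ (q ∨ r)): least fixpoint, start Z0 = {0, 1, 2, 3, 4, 5}, add states with every successor in Z. Already a fixed point.
Sat(AF ((EX (¬q ∧ (AX ¬p))) ∨ (q ∨ r))) = {0, 1, 2, 3, 4, 5}
2 ∈ Sat(AF ((EX (¬q ∧ (AX ¬p))) ∨ (q ∨ r))) = {0, 1, 2, 3, 4, 5}, so the formula holds at 2.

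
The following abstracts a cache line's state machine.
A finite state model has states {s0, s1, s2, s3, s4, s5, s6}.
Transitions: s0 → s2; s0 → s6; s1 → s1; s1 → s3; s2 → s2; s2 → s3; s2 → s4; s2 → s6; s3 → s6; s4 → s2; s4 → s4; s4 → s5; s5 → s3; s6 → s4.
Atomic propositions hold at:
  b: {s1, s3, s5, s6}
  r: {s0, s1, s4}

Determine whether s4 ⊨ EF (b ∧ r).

Sat(b ∧ r) = {s1}
EF (b ∧ r): least fixpoint, start Z0 = {s1}, add states with some successor in Z. Already a fixed point.
Sat(EF (b ∧ r)) = {s1}
s4 ∉ Sat(EF (b ∧ r)) = {s1}, so the formula does not hold at s4.

No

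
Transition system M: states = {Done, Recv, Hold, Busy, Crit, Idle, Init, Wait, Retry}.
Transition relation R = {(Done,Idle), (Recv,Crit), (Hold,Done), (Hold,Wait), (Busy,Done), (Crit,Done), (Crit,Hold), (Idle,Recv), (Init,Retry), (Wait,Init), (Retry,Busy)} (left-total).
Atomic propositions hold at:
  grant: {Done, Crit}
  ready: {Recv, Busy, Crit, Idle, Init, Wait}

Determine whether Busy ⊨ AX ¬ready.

Yes

Sat(¬ready) = {Done, Hold, Retry}
Sat(AX ¬ready) = {s : every successor in {Done, Hold, Retry}} = {Busy, Crit, Init}
Busy ∈ Sat(AX ¬ready) = {Busy, Crit, Init}, so the formula holds at Busy.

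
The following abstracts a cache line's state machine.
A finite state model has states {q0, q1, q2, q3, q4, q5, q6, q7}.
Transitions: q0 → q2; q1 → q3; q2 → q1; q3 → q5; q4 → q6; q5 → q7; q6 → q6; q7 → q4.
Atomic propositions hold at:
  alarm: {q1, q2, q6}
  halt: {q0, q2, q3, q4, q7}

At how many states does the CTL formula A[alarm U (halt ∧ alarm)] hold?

Sat(halt ∧ alarm) = {q2}
A[alarm U (halt ∧ alarm)]: least fixpoint, start Z0 = Sat((halt ∧ alarm)) = {q2}, add states in Sat(alarm) with every successor in Z. Already a fixed point.
Sat(A[alarm U (halt ∧ alarm)]) = {q2}
|Sat(A[alarm U (halt ∧ alarm)])| = |{q2}| = 1.

1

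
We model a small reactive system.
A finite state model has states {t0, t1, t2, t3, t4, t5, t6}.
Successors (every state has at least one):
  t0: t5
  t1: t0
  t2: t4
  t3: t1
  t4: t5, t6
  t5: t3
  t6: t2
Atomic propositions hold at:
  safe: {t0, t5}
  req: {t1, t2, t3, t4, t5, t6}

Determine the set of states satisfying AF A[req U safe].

A[req U safe]: least fixpoint, start Z0 = Sat(safe) = {t0, t5}, add states in Sat(req) with every successor in Z. Z1 = {t0, t1, t5}; Z2 = {t0, t1, t3, t5}; fixed.
Sat(A[req U safe]) = {t0, t1, t3, t5}
AF A[req U safe]: least fixpoint, start Z0 = {t0, t1, t3, t5}, add states with every successor in Z. Already a fixed point.
Sat(AF A[req U safe]) = {t0, t1, t3, t5}

{t0, t1, t3, t5}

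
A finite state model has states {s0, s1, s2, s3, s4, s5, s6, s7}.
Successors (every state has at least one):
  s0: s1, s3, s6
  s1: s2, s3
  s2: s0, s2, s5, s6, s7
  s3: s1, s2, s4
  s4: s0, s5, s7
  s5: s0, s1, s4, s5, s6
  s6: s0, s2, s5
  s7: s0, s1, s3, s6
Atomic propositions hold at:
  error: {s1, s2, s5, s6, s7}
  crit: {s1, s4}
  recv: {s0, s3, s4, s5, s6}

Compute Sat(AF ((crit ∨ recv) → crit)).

{s1, s2, s3, s4, s7}

Sat(crit ∨ recv) = {s0, s1, s3, s4, s5, s6}
Sat((crit ∨ recv) → crit) = {s1, s2, s4, s7}
AF ((crit ∨ recv) → crit): least fixpoint, start Z0 = {s1, s2, s4, s7}, add states with every successor in Z. Z1 = {s1, s2, s3, s4, s7}; fixed.
Sat(AF ((crit ∨ recv) → crit)) = {s1, s2, s3, s4, s7}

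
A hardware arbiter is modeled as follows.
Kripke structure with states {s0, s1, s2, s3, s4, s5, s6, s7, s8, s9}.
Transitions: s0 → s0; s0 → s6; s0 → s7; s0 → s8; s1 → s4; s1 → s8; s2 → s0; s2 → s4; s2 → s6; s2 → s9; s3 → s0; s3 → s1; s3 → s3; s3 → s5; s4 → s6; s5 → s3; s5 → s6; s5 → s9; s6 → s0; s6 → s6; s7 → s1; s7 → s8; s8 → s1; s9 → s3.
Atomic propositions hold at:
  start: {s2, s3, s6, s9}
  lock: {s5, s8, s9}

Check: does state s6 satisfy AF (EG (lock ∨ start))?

Sat(lock ∨ start) = {s2, s3, s5, s6, s8, s9}
EG (lock ∨ start): greatest fixpoint, start Z0 = {s2, s3, s5, s6, s8, s9}, keep only states in Sat with some successor in Z. Z1 = {s2, s3, s5, s6, s9}; fixed.
Sat(EG (lock ∨ start)) = {s2, s3, s5, s6, s9}
AF (EG (lock ∨ start)): least fixpoint, start Z0 = {s2, s3, s5, s6, s9}, add states with every successor in Z. Z1 = {s2, s3, s4, s5, s6, s9}; fixed.
Sat(AF (EG (lock ∨ start))) = {s2, s3, s4, s5, s6, s9}
s6 ∈ Sat(AF (EG (lock ∨ start))) = {s2, s3, s4, s5, s6, s9}, so the formula holds at s6.

Yes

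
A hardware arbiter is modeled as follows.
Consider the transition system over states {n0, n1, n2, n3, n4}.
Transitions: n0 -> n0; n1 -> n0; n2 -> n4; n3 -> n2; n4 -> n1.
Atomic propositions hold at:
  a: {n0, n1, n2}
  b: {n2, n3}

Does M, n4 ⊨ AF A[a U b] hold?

No

A[a U b]: least fixpoint, start Z0 = Sat(b) = {n2, n3}, add states in Sat(a) with every successor in Z. Already a fixed point.
Sat(A[a U b]) = {n2, n3}
AF A[a U b]: least fixpoint, start Z0 = {n2, n3}, add states with every successor in Z. Already a fixed point.
Sat(AF A[a U b]) = {n2, n3}
n4 ∉ Sat(AF A[a U b]) = {n2, n3}, so the formula does not hold at n4.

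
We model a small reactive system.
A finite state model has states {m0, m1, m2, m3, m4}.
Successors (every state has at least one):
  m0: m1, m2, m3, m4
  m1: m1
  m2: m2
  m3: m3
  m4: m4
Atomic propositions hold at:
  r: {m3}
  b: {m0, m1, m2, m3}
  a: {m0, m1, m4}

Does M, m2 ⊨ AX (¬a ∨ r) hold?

Sat(¬a) = {m2, m3}
Sat(¬a ∨ r) = {m2, m3}
Sat(AX (¬a ∨ r)) = {s : every successor in {m2, m3}} = {m2, m3}
m2 ∈ Sat(AX (¬a ∨ r)) = {m2, m3}, so the formula holds at m2.

Yes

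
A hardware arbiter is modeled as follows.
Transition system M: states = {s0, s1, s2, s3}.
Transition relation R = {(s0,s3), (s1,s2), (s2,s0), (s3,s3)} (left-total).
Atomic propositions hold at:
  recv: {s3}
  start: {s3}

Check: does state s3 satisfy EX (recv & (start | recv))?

Sat(start | recv) = {s3}
Sat(recv & (start | recv)) = {s3}
Sat(EX (recv & (start | recv))) = {s : some successor in {s3}} = {s0, s3}
s3 ∈ Sat(EX (recv & (start | recv))) = {s0, s3}, so the formula holds at s3.

Yes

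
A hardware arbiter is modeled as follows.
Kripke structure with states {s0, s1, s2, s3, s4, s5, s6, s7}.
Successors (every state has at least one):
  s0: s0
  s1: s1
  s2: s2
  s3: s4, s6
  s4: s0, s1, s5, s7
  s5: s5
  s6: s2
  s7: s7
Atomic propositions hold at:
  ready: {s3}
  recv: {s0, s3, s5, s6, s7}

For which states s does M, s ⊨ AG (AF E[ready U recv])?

E[ready U recv]: least fixpoint, start Z0 = Sat(recv) = {s0, s3, s5, s6, s7}, add states in Sat(ready) with some successor in Z. Already a fixed point.
Sat(E[ready U recv]) = {s0, s3, s5, s6, s7}
AF E[ready U recv]: least fixpoint, start Z0 = {s0, s3, s5, s6, s7}, add states with every successor in Z. Already a fixed point.
Sat(AF E[ready U recv]) = {s0, s3, s5, s6, s7}
AG (AF E[ready U recv]): greatest fixpoint, start Z0 = {s0, s3, s5, s6, s7}, keep only states in Sat with every successor in Z. Z1 = {s0, s5, s7}; fixed.
Sat(AG (AF E[ready U recv])) = {s0, s5, s7}

{s0, s5, s7}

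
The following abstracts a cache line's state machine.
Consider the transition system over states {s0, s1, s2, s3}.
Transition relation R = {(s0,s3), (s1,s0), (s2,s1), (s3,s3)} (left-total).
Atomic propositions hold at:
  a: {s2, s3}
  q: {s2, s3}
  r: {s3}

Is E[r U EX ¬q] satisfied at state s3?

Sat(¬q) = {s0, s1}
Sat(EX ¬q) = {s : some successor in {s0, s1}} = {s1, s2}
E[r U EX ¬q]: least fixpoint, start Z0 = Sat(EX ¬q) = {s1, s2}, add states in Sat(r) with some successor in Z. Already a fixed point.
Sat(E[r U EX ¬q]) = {s1, s2}
s3 ∉ Sat(E[r U EX ¬q]) = {s1, s2}, so the formula does not hold at s3.

No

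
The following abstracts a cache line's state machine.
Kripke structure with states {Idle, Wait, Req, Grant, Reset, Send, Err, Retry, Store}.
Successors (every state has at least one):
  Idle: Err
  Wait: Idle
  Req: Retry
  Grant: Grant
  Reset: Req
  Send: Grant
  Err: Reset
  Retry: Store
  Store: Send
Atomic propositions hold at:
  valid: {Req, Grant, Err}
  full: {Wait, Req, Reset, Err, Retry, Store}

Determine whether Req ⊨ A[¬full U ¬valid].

Sat(¬full) = {Idle, Grant, Send}
Sat(¬valid) = {Idle, Wait, Reset, Send, Retry, Store}
A[¬full U ¬valid]: least fixpoint, start Z0 = Sat(¬valid) = {Idle, Wait, Reset, Send, Retry, Store}, add states in Sat(¬full) with every successor in Z. Already a fixed point.
Sat(A[¬full U ¬valid]) = {Idle, Wait, Reset, Send, Retry, Store}
Req ∉ Sat(A[¬full U ¬valid]) = {Idle, Wait, Reset, Send, Retry, Store}, so the formula does not hold at Req.

No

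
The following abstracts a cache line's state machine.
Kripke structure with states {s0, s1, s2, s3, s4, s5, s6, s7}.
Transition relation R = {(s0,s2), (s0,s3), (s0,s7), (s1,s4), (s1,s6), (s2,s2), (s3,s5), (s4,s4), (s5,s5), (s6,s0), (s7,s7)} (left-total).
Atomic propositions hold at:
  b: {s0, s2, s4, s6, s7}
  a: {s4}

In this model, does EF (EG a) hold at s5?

EG a: greatest fixpoint, start Z0 = {s4}, keep only states in Sat with some successor in Z. Already a fixed point.
Sat(EG a) = {s4}
EF (EG a): least fixpoint, start Z0 = {s4}, add states with some successor in Z. Z1 = {s1, s4}; fixed.
Sat(EF (EG a)) = {s1, s4}
s5 ∉ Sat(EF (EG a)) = {s1, s4}, so the formula does not hold at s5.

No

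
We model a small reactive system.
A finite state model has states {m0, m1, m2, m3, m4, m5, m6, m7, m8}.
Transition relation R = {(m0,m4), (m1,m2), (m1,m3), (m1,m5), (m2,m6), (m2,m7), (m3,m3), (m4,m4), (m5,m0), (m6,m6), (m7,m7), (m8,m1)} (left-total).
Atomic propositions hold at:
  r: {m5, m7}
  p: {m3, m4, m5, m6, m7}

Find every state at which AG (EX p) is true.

{m0, m2, m3, m4, m6, m7}

Sat(EX p) = {s : some successor in {m3, m4, m5, m6, m7}} = {m0, m1, m2, m3, m4, m6, m7}
AG (EX p): greatest fixpoint, start Z0 = {m0, m1, m2, m3, m4, m6, m7}, keep only states in Sat with every successor in Z. Z1 = {m0, m2, m3, m4, m6, m7}; fixed.
Sat(AG (EX p)) = {m0, m2, m3, m4, m6, m7}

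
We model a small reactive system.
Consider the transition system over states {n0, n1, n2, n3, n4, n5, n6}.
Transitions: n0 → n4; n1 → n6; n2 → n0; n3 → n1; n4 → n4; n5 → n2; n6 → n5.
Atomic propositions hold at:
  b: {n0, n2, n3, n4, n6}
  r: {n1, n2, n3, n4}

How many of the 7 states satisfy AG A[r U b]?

3

A[r U b]: least fixpoint, start Z0 = Sat(b) = {n0, n2, n3, n4, n6}, add states in Sat(r) with every successor in Z. Z1 = {n0, n1, n2, n3, n4, n6}; fixed.
Sat(A[r U b]) = {n0, n1, n2, n3, n4, n6}
AG A[r U b]: greatest fixpoint, start Z0 = {n0, n1, n2, n3, n4, n6}, keep only states in Sat with every successor in Z. Z1 = {n0, n1, n2, n3, n4}; Z2 = {n0, n2, n3, n4}; Z3 = {n0, n2, n4}; fixed.
Sat(AG A[r U b]) = {n0, n2, n4}
|Sat(AG A[r U b])| = |{n0, n2, n4}| = 3.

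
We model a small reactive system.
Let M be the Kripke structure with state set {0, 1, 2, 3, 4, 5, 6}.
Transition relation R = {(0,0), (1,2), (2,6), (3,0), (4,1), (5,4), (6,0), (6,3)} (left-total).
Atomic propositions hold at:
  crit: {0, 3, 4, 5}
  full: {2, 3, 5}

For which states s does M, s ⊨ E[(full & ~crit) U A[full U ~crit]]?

{1, 2, 6}

Sat(~crit) = {1, 2, 6}
Sat(full & ~crit) = {2}
A[full U ~crit]: least fixpoint, start Z0 = Sat(~crit) = {1, 2, 6}, add states in Sat(full) with every successor in Z. Already a fixed point.
Sat(A[full U ~crit]) = {1, 2, 6}
E[(full & ~crit) U A[full U ~crit]]: least fixpoint, start Z0 = Sat(A[full U ~crit]) = {1, 2, 6}, add states in Sat(full & ~crit) with some successor in Z. Already a fixed point.
Sat(E[(full & ~crit) U A[full U ~crit]]) = {1, 2, 6}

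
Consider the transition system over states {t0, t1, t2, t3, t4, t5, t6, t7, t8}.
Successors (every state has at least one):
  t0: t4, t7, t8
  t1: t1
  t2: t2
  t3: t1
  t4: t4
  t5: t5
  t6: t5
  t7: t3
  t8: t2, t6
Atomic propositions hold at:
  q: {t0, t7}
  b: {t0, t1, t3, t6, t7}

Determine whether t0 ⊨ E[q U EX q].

Yes

Sat(EX q) = {s : some successor in {t0, t7}} = {t0}
E[q U EX q]: least fixpoint, start Z0 = Sat(EX q) = {t0}, add states in Sat(q) with some successor in Z. Already a fixed point.
Sat(E[q U EX q]) = {t0}
t0 ∈ Sat(E[q U EX q]) = {t0}, so the formula holds at t0.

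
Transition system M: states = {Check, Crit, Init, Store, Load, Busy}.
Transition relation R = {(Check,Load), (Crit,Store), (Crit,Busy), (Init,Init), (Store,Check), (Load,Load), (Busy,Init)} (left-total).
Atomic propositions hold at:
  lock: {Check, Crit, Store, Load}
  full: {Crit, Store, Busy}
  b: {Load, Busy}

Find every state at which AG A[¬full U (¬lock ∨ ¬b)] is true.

Sat(¬full) = {Check, Init, Load}
Sat(¬lock) = {Init, Busy}
Sat(¬b) = {Check, Crit, Init, Store}
Sat(¬lock ∨ ¬b) = {Check, Crit, Init, Store, Busy}
A[¬full U (¬lock ∨ ¬b)]: least fixpoint, start Z0 = Sat((¬lock ∨ ¬b)) = {Check, Crit, Init, Store, Busy}, add states in Sat(¬full) with every successor in Z. Already a fixed point.
Sat(A[¬full U (¬lock ∨ ¬b)]) = {Check, Crit, Init, Store, Busy}
AG A[¬full U (¬lock ∨ ¬b)]: greatest fixpoint, start Z0 = {Check, Crit, Init, Store, Busy}, keep only states in Sat with every successor in Z. Z1 = {Crit, Init, Store, Busy}; Z2 = {Crit, Init, Busy}; Z3 = {Init, Busy}; fixed.
Sat(AG A[¬full U (¬lock ∨ ¬b)]) = {Init, Busy}

{Init, Busy}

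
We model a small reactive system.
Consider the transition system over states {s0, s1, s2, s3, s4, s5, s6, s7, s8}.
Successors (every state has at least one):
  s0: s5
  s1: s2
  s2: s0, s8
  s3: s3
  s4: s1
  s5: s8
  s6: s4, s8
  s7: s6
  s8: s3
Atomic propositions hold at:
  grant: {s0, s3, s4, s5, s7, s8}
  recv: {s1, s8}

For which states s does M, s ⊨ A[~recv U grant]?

{s0, s2, s3, s4, s5, s6, s7, s8}

Sat(~recv) = {s0, s2, s3, s4, s5, s6, s7}
A[~recv U grant]: least fixpoint, start Z0 = Sat(grant) = {s0, s3, s4, s5, s7, s8}, add states in Sat(~recv) with every successor in Z. Z1 = {s0, s2, s3, s4, s5, s6, s7, s8}; fixed.
Sat(A[~recv U grant]) = {s0, s2, s3, s4, s5, s6, s7, s8}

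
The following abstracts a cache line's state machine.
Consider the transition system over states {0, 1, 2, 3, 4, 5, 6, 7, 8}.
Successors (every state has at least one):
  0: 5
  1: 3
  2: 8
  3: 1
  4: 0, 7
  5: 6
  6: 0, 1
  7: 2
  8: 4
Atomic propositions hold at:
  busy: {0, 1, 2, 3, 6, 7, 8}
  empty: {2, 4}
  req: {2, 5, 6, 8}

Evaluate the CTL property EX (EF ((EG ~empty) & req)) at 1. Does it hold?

No

Sat(~empty) = {0, 1, 3, 5, 6, 7, 8}
EG ~empty: greatest fixpoint, start Z0 = {0, 1, 3, 5, 6, 7, 8}, keep only states in Sat with some successor in Z. Z1 = {0, 1, 3, 5, 6}; fixed.
Sat(EG ~empty) = {0, 1, 3, 5, 6}
Sat((EG ~empty) & req) = {5, 6}
EF ((EG ~empty) & req): least fixpoint, start Z0 = {5, 6}, add states with some successor in Z. Z1 = {0, 5, 6}; Z2 = {0, 4, 5, 6}; Z3 = {0, 4, 5, 6, 8}; Z4 = {0, 2, 4, 5, 6, 8}; Z5 = {0, 2, 4, 5, 6, 7, 8}; fixed.
Sat(EF ((EG ~empty) & req)) = {0, 2, 4, 5, 6, 7, 8}
Sat(EX (EF ((EG ~empty) & req))) = {s : some successor in {0, 2, 4, 5, 6, 7, 8}} = {0, 2, 4, 5, 6, 7, 8}
1 ∉ Sat(EX (EF ((EG ~empty) & req))) = {0, 2, 4, 5, 6, 7, 8}, so the formula does not hold at 1.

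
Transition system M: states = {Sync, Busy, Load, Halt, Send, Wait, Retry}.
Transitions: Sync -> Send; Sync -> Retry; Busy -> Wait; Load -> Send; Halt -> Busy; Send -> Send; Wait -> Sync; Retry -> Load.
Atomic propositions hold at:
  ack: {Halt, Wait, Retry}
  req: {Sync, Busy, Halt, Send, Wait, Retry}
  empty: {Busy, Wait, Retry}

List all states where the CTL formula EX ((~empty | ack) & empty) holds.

{Sync, Busy}

Sat(~empty) = {Sync, Load, Halt, Send}
Sat(~empty | ack) = {Sync, Load, Halt, Send, Wait, Retry}
Sat((~empty | ack) & empty) = {Wait, Retry}
Sat(EX ((~empty | ack) & empty)) = {s : some successor in {Wait, Retry}} = {Sync, Busy}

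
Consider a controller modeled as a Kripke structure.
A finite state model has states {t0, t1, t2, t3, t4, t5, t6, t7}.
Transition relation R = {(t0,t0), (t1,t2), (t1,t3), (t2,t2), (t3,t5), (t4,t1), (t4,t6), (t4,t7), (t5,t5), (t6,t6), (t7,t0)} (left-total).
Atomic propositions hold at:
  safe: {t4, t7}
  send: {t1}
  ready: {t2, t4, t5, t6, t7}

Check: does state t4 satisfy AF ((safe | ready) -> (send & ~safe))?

No

Sat(safe | ready) = {t2, t4, t5, t6, t7}
Sat(~safe) = {t0, t1, t2, t3, t5, t6}
Sat(send & ~safe) = {t1}
Sat((safe | ready) -> (send & ~safe)) = {t0, t1, t3}
AF ((safe | ready) -> (send & ~safe)): least fixpoint, start Z0 = {t0, t1, t3}, add states with every successor in Z. Z1 = {t0, t1, t3, t7}; fixed.
Sat(AF ((safe | ready) -> (send & ~safe))) = {t0, t1, t3, t7}
t4 ∉ Sat(AF ((safe | ready) -> (send & ~safe))) = {t0, t1, t3, t7}, so the formula does not hold at t4.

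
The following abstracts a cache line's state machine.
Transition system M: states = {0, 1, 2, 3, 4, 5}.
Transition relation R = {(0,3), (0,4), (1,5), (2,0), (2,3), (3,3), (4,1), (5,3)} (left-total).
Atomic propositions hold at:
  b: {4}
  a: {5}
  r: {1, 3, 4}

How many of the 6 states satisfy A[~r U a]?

1

Sat(~r) = {0, 2, 5}
A[~r U a]: least fixpoint, start Z0 = Sat(a) = {5}, add states in Sat(~r) with every successor in Z. Already a fixed point.
Sat(A[~r U a]) = {5}
|Sat(A[~r U a])| = |{5}| = 1.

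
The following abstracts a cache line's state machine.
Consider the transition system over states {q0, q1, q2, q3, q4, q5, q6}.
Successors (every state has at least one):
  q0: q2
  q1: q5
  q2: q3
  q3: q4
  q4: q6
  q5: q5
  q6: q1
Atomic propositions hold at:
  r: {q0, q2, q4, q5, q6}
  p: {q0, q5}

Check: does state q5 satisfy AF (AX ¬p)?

Sat(¬p) = {q1, q2, q3, q4, q6}
Sat(AX ¬p) = {s : every successor in {q1, q2, q3, q4, q6}} = {q0, q2, q3, q4, q6}
AF (AX ¬p): least fixpoint, start Z0 = {q0, q2, q3, q4, q6}, add states with every successor in Z. Already a fixed point.
Sat(AF (AX ¬p)) = {q0, q2, q3, q4, q6}
q5 ∉ Sat(AF (AX ¬p)) = {q0, q2, q3, q4, q6}, so the formula does not hold at q5.

No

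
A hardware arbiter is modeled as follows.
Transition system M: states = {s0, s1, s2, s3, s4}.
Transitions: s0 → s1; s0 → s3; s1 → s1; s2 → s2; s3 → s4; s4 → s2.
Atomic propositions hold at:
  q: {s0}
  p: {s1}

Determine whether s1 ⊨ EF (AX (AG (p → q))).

No

Sat(p → q) = {s0, s2, s3, s4}
AG (p → q): greatest fixpoint, start Z0 = {s0, s2, s3, s4}, keep only states in Sat with every successor in Z. Z1 = {s2, s3, s4}; fixed.
Sat(AG (p → q)) = {s2, s3, s4}
Sat(AX (AG (p → q))) = {s : every successor in {s2, s3, s4}} = {s2, s3, s4}
EF (AX (AG (p → q))): least fixpoint, start Z0 = {s2, s3, s4}, add states with some successor in Z. Z1 = {s0, s2, s3, s4}; fixed.
Sat(EF (AX (AG (p → q)))) = {s0, s2, s3, s4}
s1 ∉ Sat(EF (AX (AG (p → q)))) = {s0, s2, s3, s4}, so the formula does not hold at s1.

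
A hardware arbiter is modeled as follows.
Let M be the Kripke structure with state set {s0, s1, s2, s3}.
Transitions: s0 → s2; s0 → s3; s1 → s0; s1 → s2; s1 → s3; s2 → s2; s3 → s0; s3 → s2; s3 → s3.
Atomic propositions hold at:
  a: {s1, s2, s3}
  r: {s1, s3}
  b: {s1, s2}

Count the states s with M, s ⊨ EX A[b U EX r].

3

Sat(EX r) = {s : some successor in {s1, s3}} = {s0, s1, s3}
A[b U EX r]: least fixpoint, start Z0 = Sat(EX r) = {s0, s1, s3}, add states in Sat(b) with every successor in Z. Already a fixed point.
Sat(A[b U EX r]) = {s0, s1, s3}
Sat(EX A[b U EX r]) = {s : some successor in {s0, s1, s3}} = {s0, s1, s3}
|Sat(EX A[b U EX r])| = |{s0, s1, s3}| = 3.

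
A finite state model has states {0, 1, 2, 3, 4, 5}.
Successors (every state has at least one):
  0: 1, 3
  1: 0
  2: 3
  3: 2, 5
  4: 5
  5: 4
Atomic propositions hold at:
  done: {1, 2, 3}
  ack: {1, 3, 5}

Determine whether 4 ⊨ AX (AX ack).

No

Sat(AX ack) = {s : every successor in {1, 3, 5}} = {0, 2, 4}
Sat(AX (AX ack)) = {s : every successor in {0, 2, 4}} = {1, 5}
4 ∉ Sat(AX (AX ack)) = {1, 5}, so the formula does not hold at 4.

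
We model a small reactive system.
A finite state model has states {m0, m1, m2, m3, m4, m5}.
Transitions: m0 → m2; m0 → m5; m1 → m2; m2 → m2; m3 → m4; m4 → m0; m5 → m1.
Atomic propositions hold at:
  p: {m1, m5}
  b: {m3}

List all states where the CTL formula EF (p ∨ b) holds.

{m0, m1, m3, m4, m5}

Sat(p ∨ b) = {m1, m3, m5}
EF (p ∨ b): least fixpoint, start Z0 = {m1, m3, m5}, add states with some successor in Z. Z1 = {m0, m1, m3, m5}; Z2 = {m0, m1, m3, m4, m5}; fixed.
Sat(EF (p ∨ b)) = {m0, m1, m3, m4, m5}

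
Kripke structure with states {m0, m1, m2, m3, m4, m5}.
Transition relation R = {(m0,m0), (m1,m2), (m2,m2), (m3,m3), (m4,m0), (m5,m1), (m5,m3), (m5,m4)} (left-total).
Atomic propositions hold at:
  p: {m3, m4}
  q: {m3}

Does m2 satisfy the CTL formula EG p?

EG p: greatest fixpoint, start Z0 = {m3, m4}, keep only states in Sat with some successor in Z. Z1 = {m3}; fixed.
Sat(EG p) = {m3}
m2 ∉ Sat(EG p) = {m3}, so the formula does not hold at m2.

No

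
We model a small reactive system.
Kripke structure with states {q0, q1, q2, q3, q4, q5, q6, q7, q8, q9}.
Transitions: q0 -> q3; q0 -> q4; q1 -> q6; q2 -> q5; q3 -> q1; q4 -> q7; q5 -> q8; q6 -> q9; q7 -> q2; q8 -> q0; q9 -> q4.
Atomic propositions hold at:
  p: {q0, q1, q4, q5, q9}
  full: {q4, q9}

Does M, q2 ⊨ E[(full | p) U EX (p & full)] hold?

No

Sat(full | p) = {q0, q1, q4, q5, q9}
Sat(p & full) = {q4, q9}
Sat(EX (p & full)) = {s : some successor in {q4, q9}} = {q0, q6, q9}
E[(full | p) U EX (p & full)]: least fixpoint, start Z0 = Sat(EX (p & full)) = {q0, q6, q9}, add states in Sat(full | p) with some successor in Z. Z1 = {q0, q1, q6, q9}; fixed.
Sat(E[(full | p) U EX (p & full)]) = {q0, q1, q6, q9}
q2 ∉ Sat(E[(full | p) U EX (p & full)]) = {q0, q1, q6, q9}, so the formula does not hold at q2.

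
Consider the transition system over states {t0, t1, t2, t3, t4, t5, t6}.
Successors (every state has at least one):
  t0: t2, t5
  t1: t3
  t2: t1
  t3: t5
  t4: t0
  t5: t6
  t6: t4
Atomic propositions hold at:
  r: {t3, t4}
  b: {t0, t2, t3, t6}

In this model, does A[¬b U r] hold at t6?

Sat(¬b) = {t1, t4, t5}
A[¬b U r]: least fixpoint, start Z0 = Sat(r) = {t3, t4}, add states in Sat(¬b) with every successor in Z. Z1 = {t1, t3, t4}; fixed.
Sat(A[¬b U r]) = {t1, t3, t4}
t6 ∉ Sat(A[¬b U r]) = {t1, t3, t4}, so the formula does not hold at t6.

No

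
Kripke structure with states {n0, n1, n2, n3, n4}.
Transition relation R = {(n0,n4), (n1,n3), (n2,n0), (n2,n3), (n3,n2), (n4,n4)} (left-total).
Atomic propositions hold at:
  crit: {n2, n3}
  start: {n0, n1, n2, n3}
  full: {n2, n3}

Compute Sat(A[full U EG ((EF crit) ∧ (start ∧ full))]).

{n2, n3}

EF crit: least fixpoint, start Z0 = {n2, n3}, add states with some successor in Z. Z1 = {n1, n2, n3}; fixed.
Sat(EF crit) = {n1, n2, n3}
Sat(start ∧ full) = {n2, n3}
Sat((EF crit) ∧ (start ∧ full)) = {n2, n3}
EG ((EF crit) ∧ (start ∧ full)): greatest fixpoint, start Z0 = {n2, n3}, keep only states in Sat with some successor in Z. Already a fixed point.
Sat(EG ((EF crit) ∧ (start ∧ full))) = {n2, n3}
A[full U EG ((EF crit) ∧ (start ∧ full))]: least fixpoint, start Z0 = Sat(EG ((EF crit) ∧ (start ∧ full))) = {n2, n3}, add states in Sat(full) with every successor in Z. Already a fixed point.
Sat(A[full U EG ((EF crit) ∧ (start ∧ full))]) = {n2, n3}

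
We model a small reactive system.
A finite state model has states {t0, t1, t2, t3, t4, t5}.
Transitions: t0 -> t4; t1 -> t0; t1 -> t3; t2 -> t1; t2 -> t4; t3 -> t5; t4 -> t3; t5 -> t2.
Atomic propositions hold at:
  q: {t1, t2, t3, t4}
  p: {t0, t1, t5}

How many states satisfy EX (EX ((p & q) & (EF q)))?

1

Sat(p & q) = {t1}
EF q: least fixpoint, start Z0 = {t1, t2, t3, t4}, add states with some successor in Z. Z1 = {t0, t1, t2, t3, t4, t5}; fixed.
Sat(EF q) = {t0, t1, t2, t3, t4, t5}
Sat((p & q) & (EF q)) = {t1}
Sat(EX ((p & q) & (EF q))) = {s : some successor in {t1}} = {t2}
Sat(EX (EX ((p & q) & (EF q)))) = {s : some successor in {t2}} = {t5}
|Sat(EX (EX ((p & q) & (EF q))))| = |{t5}| = 1.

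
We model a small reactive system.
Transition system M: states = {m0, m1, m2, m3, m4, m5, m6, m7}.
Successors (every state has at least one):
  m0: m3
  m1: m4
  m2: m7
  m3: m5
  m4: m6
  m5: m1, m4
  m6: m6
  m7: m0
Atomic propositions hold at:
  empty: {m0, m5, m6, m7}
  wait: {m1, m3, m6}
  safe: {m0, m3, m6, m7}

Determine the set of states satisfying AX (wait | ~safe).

Sat(~safe) = {m1, m2, m4, m5}
Sat(wait | ~safe) = {m1, m2, m3, m4, m5, m6}
Sat(AX (wait | ~safe)) = {s : every successor in {m1, m2, m3, m4, m5, m6}} = {m0, m1, m3, m4, m5, m6}

{m0, m1, m3, m4, m5, m6}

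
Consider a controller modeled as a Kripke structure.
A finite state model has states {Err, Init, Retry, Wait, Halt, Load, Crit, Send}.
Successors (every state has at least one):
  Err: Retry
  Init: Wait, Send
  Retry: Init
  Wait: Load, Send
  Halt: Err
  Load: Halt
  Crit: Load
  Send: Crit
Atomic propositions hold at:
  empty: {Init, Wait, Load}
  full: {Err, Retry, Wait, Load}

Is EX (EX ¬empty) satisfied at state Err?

No

Sat(¬empty) = {Err, Retry, Halt, Crit, Send}
Sat(EX ¬empty) = {s : some successor in {Err, Retry, Halt, Crit, Send}} = {Err, Init, Wait, Halt, Load, Send}
Sat(EX (EX ¬empty)) = {s : some successor in {Err, Init, Wait, Halt, Load, Send}} = {Init, Retry, Wait, Halt, Load, Crit}
Err ∉ Sat(EX (EX ¬empty)) = {Init, Retry, Wait, Halt, Load, Crit}, so the formula does not hold at Err.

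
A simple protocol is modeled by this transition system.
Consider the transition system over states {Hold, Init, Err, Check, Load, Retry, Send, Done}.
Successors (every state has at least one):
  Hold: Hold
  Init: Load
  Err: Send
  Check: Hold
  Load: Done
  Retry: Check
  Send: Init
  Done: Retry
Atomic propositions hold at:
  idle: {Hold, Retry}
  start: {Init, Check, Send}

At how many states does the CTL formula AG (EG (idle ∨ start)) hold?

Sat(idle ∨ start) = {Hold, Init, Check, Retry, Send}
EG (idle ∨ start): greatest fixpoint, start Z0 = {Hold, Init, Check, Retry, Send}, keep only states in Sat with some successor in Z. Z1 = {Hold, Check, Retry, Send}; Z2 = {Hold, Check, Retry}; fixed.
Sat(EG (idle ∨ start)) = {Hold, Check, Retry}
AG (EG (idle ∨ start)): greatest fixpoint, start Z0 = {Hold, Check, Retry}, keep only states in Sat with every successor in Z. Already a fixed point.
Sat(AG (EG (idle ∨ start))) = {Hold, Check, Retry}
|Sat(AG (EG (idle ∨ start)))| = |{Hold, Check, Retry}| = 3.

3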